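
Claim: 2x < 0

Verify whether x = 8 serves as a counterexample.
Substitute x = 8 into the relation:
x = 8: LHS = 2·8 = 16; 16 < 0 — FAILS

Since the claim fails at x = 8, this value is a counterexample.

Answer: Yes, x = 8 is a counterexample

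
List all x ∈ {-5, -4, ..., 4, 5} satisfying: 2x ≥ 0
Holds for: {0, 1, 2, 3, 4, 5}
Fails for: {-5, -4, -3, -2, -1}

Answer: {0, 1, 2, 3, 4, 5}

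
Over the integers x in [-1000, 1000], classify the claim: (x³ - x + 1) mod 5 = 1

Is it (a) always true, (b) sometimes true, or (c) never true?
Holds at x = 0: LHS = (0³ - 0 + 1) mod 5 = 1 mod 5 = 1; 1 = 1 — holds
Fails at x = 2: LHS = (2³ - 2 + 1) mod 5 = 7 mod 5 = 2; 2 = 1 — FAILS
It is satisfied by some integers in the range but not all.

Answer: Sometimes true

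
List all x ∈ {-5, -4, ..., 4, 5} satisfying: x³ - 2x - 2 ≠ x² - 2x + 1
Track d = LHS − RHS over the integers in [-5, 5]. Equality would need d = 0, but d changes sign only between consecutive integers, jumping over 0:
x = 1: LHS = 1³ - 2·1 - 2 = -3, RHS = 1² - 2·1 + 1 = 0; -3 ≠ 0 — holds  (d = -3)
x = 2: LHS = 2³ - 2·2 - 2 = 2, RHS = 2² - 2·2 + 1 = 1; 2 ≠ 1 — holds  (d = 1)
Away from these crossings d keeps a constant sign, and checking every integer in [-5, 5] confirms d ≠ 0 throughout. Hence the two sides are never equal, so the relation holds for every integer in [-5, 5].

Answer: All integers in [-5, 5]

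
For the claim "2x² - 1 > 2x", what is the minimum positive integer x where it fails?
Testing positive integers:
x = 1: LHS = 2·1² - 1 = 1, RHS = 2·1 = 2; 1 > 2 — FAILS  ← smallest positive counterexample

Answer: x = 1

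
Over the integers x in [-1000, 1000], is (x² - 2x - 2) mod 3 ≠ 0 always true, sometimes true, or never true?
Holds at x = 0: LHS = (0² - 2·0 - 2) mod 3 = (-2) mod 3 = 1; 1 ≠ 0 — holds
Fails at x = 1: LHS = (1² - 2·1 - 2) mod 3 = (-3) mod 3 = 0; 0 ≠ 0 — FAILS
It is satisfied by some integers in the range but not all.

Answer: Sometimes true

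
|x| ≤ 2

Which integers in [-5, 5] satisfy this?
Holds for: {-2, -1, 0, 1, 2}
Fails for: {-5, -4, -3, 3, 4, 5}

Answer: {-2, -1, 0, 1, 2}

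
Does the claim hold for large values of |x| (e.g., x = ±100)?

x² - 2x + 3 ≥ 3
x = 100: LHS = 100² - 2·100 + 3 = 9803; 9803 ≥ 3 — holds
x = -100: LHS = (-100)² - 2·(-100) + 3 = 10203; 10203 ≥ 3 — holds

Answer: Yes, holds for both x = 100 and x = -100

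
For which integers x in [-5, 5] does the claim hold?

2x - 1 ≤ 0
Holds for: {-5, -4, -3, -2, -1, 0}
Fails for: {1, 2, 3, 4, 5}

Answer: {-5, -4, -3, -2, -1, 0}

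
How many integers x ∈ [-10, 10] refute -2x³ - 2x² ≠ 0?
Counterexamples in [-10, 10]: {-1, 0}.

Counting them gives 2 values.

Answer: 2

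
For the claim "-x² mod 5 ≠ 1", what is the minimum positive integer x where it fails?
Testing positive integers:
x = 1: LHS = (-1²) mod 5 = (-1) mod 5 = 4; 4 ≠ 1 — holds
x = 2: LHS = (-2²) mod 5 = (-4) mod 5 = 1; 1 ≠ 1 — FAILS  ← smallest positive counterexample

Answer: x = 2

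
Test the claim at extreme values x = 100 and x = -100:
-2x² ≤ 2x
x = 100: LHS = -2·100² = -20000, RHS = 2·100 = 200; -20000 ≤ 200 — holds
x = -100: LHS = -2·(-100)² = -20000, RHS = 2·(-100) = -200; -20000 ≤ -200 — holds

Answer: Yes, holds for both x = 100 and x = -100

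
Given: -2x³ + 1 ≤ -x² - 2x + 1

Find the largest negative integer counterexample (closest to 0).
Testing negative integers from -1 downward:
x = -1: LHS = -2·(-1)³ + 1 = 3, RHS = -(-1)² - 2·(-1) + 1 = 2; 3 ≤ 2 — FAILS  ← closest negative counterexample to 0

Answer: x = -1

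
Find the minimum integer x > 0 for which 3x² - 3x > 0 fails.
Testing positive integers:
x = 1: LHS = 3·1² - 3·1 = 0; 0 > 0 — FAILS  ← smallest positive counterexample

Answer: x = 1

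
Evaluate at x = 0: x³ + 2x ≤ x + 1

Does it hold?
x = 0: LHS = 0³ + 2·0 = 0, RHS = 0 + 1 = 1; 0 ≤ 1 — holds

The relation is satisfied at x = 0.

Answer: Yes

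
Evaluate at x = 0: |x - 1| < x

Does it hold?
x = 0: LHS = |0 - 1| = |-1| = 1; 1 < 0 — FAILS

The relation fails at x = 0, so x = 0 is a counterexample.

Answer: No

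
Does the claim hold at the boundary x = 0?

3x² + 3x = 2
x = 0: LHS = 3·0² + 3·0 = 0; 0 = 2 — FAILS

The relation fails at x = 0, so x = 0 is a counterexample.

Answer: No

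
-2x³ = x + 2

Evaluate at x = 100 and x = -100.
x = 100: LHS = -2·100³ = -2000000, RHS = 100 + 2 = 102; -2000000 = 102 — FAILS
x = -100: LHS = -2·(-100)³ = 2000000, RHS = (-100) + 2 = -98; 2000000 = -98 — FAILS

Answer: No, fails for both x = 100 and x = -100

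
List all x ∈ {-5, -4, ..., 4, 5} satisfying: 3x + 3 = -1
Track d = LHS − RHS over the integers in [-5, 5]. Equality would need d = 0, but d changes sign only between consecutive integers, jumping over 0:
x = -2: LHS = 3·(-2) + 3 = -3; -3 = -1 — FAILS  (d = -2)
x = -1: LHS = 3·(-1) + 3 = 0; 0 = -1 — FAILS  (d = 1)
Away from these crossings d keeps a constant sign, and checking every integer in [-5, 5] confirms d ≠ 0 throughout. Hence the two sides are never equal, so the claimed relation (=) fails for every integer in [-5, 5].

Answer: None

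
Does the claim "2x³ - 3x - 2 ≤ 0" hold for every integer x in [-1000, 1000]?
The claim fails at x = 2:
x = 2: LHS = 2·2³ - 3·2 - 2 = 8; 8 ≤ 0 — FAILS

Because a single integer refutes it, the statement is false.

Answer: False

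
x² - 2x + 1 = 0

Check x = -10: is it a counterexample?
Substitute x = -10 into the relation:
x = -10: LHS = (-10)² - 2·(-10) + 1 = 121; 121 = 0 — FAILS

Since the claim fails at x = -10, this value is a counterexample.

Answer: Yes, x = -10 is a counterexample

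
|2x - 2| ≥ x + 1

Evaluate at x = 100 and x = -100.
x = 100: LHS = |2·100 - 2| = |198| = 198, RHS = 100 + 1 = 101; 198 ≥ 101 — holds
x = -100: LHS = |2·(-100) - 2| = |-202| = 202, RHS = (-100) + 1 = -99; 202 ≥ -99 — holds

Answer: Yes, holds for both x = 100 and x = -100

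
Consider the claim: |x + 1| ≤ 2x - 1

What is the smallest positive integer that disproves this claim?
Testing positive integers:
x = 1: LHS = |1 + 1| = |2| = 2, RHS = 2·1 - 1 = 1; 2 ≤ 1 — FAILS  ← smallest positive counterexample

Answer: x = 1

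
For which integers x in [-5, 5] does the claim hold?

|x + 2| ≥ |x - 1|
Holds for: {0, 1, 2, 3, 4, 5}
Fails for: {-5, -4, -3, -2, -1}

Answer: {0, 1, 2, 3, 4, 5}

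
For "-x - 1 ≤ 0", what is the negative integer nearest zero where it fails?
Testing negative integers from -1 downward:
x = -1: LHS = -(-1) - 1 = 0; 0 ≤ 0 — holds
x = -2: LHS = -(-2) - 1 = 1; 1 ≤ 0 — FAILS  ← closest negative counterexample to 0

Answer: x = -2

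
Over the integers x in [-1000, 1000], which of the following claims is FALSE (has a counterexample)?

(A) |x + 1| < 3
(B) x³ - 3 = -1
(A) x = 2: LHS = |2 + 1| = |3| = 3; 3 < 3 — FAILS
(B) x = 0: LHS = 0³ - 3 = -3; -3 = -1 — FAILS

Answer: Both A and B are false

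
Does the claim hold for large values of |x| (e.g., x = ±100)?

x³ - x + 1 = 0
x = 100: LHS = 100³ - 100 + 1 = 999901; 999901 = 0 — FAILS
x = -100: LHS = (-100)³ - (-100) + 1 = -999899; -999899 = 0 — FAILS

Answer: No, fails for both x = 100 and x = -100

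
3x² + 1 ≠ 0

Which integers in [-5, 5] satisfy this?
Over all integers in [-5, 5], LHS − RHS is always positive; it is smallest at x = 0, where it equals 1:
x = 0: LHS = 3·0² + 1 = 1; 1 ≠ 0 — holds
At the ends of the range:
x = -5: LHS = 3·(-5)² + 1 = 76; 76 ≠ 0 — holds
x = 5: LHS = 3·5² + 1 = 76; 76 ≠ 0 — holds
Hence LHS − RHS is never 0, i.e. the two sides are never equal, so the relation holds for every integer in [-5, 5].

Answer: All integers in [-5, 5]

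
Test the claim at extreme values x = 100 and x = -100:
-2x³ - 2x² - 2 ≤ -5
x = 100: LHS = -2·100³ - 2·100² - 2 = -2020002; -2020002 ≤ -5 — holds
x = -100: LHS = -2·(-100)³ - 2·(-100)² - 2 = 1979998; 1979998 ≤ -5 — FAILS

Answer: Partially: holds for x = 100, fails for x = -100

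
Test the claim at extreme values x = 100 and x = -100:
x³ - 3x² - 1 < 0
x = 100: LHS = 100³ - 3·100² - 1 = 969999; 969999 < 0 — FAILS
x = -100: LHS = (-100)³ - 3·(-100)² - 1 = -1030001; -1030001 < 0 — holds

Answer: Partially: fails for x = 100, holds for x = -100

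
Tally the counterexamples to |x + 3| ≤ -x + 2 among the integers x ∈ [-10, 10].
Counterexamples in [-10, 10]: {0, 1, 2, 3, 4, 5, 6, 7, 8, 9, 10}.

Counting them gives 11 values.

Answer: 11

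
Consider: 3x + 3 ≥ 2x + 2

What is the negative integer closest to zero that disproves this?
Testing negative integers from -1 downward:
x = -1: LHS = 3·(-1) + 3 = 0, RHS = 2·(-1) + 2 = 0; 0 ≥ 0 — holds
x = -2: LHS = 3·(-2) + 3 = -3, RHS = 2·(-2) + 2 = -2; -3 ≥ -2 — FAILS  ← closest negative counterexample to 0

Answer: x = -2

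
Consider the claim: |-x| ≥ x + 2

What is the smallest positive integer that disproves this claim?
Testing positive integers:
x = 1: LHS = |-1| = 1, RHS = 1 + 2 = 3; 1 ≥ 3 — FAILS  ← smallest positive counterexample

Answer: x = 1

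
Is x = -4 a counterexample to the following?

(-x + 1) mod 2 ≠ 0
Substitute x = -4 into the relation:
x = -4: LHS = (-(-4) + 1) mod 2 = 5 mod 2 = 1; 1 ≠ 0 — holds

The claim holds here, so x = -4 is not a counterexample. (A counterexample exists elsewhere, e.g. x = 1.)

Answer: No, x = -4 is not a counterexample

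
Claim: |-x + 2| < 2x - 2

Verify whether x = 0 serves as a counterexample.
Substitute x = 0 into the relation:
x = 0: LHS = |-0 + 2| = |2| = 2, RHS = 2·0 - 2 = -2; 2 < -2 — FAILS

Since the claim fails at x = 0, this value is a counterexample.

Answer: Yes, x = 0 is a counterexample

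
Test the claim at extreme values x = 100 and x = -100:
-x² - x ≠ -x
x = 100: LHS = -100² - 100 = -10100; -10100 ≠ -100 — holds
x = -100: LHS = -(-100)² - (-100) = -9900, RHS = -(-100) = 100; -9900 ≠ 100 — holds

Answer: Yes, holds for both x = 100 and x = -100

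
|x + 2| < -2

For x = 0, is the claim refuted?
Substitute x = 0 into the relation:
x = 0: LHS = |0 + 2| = |2| = 2; 2 < -2 — FAILS

Since the claim fails at x = 0, this value is a counterexample.

Answer: Yes, x = 0 is a counterexample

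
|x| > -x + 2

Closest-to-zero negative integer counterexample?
Testing negative integers from -1 downward:
x = -1: LHS = |-1| = 1, RHS = -(-1) + 2 = 3; 1 > 3 — FAILS  ← closest negative counterexample to 0

Answer: x = -1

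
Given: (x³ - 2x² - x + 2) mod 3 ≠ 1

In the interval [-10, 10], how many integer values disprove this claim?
For a polynomial with integer coefficients, its value mod 3 depends only on x mod 3, so it suffices to check one representative of each residue class, x = 0, 1, 2:
x = 0: LHS = (0³ - 2·0² - 0 + 2) mod 3 = 2 mod 3 = 2; 2 ≠ 1 — holds
x = 1: LHS = (1³ - 2·1² - 1 + 2) mod 3 = 0 mod 3 = 0; 0 ≠ 1 — holds
x = 2: LHS = (2³ - 2·2² - 2 + 2) mod 3 = 0 mod 3 = 0; 0 ≠ 1 — holds
The relation holds in every residue class, so the relation holds for every integer in [-10, 10].

No counterexample appears in that range.

Answer: 0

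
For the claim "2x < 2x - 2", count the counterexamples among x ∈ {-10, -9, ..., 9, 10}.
Counterexamples in [-10, 10]: {-10, -9, -8, -7, -6, -5, -4, -3, -2, -1, 0, 1, 2, 3, 4, 5, 6, 7, 8, 9, 10}.

Counting them gives 21 values.

Answer: 21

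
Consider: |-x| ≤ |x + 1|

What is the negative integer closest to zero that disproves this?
Testing negative integers from -1 downward:
x = -1: LHS = |-(-1)| = |1| = 1, RHS = |(-1) + 1| = |0| = 0; 1 ≤ 0 — FAILS  ← closest negative counterexample to 0

Answer: x = -1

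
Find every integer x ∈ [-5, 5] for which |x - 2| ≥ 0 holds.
An absolute value is never negative, so the left side is ≥ 0 for every x, while the right side is 0. Tightest case in [-5, 5] is x = 2:
x = 2: LHS = |2 - 2| = |0| = 0; 0 ≥ 0 — holds
Hence LHS − RHS is never negative, i.e. LHS ≥ RHS throughout, so the relation holds for every integer in [-5, 5].

Answer: All integers in [-5, 5]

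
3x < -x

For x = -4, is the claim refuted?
Substitute x = -4 into the relation:
x = -4: LHS = 3·(-4) = -12, RHS = -(-4) = 4; -12 < 4 — holds

The claim holds here, so x = -4 is not a counterexample. (A counterexample exists elsewhere, e.g. x = 0.)

Answer: No, x = -4 is not a counterexample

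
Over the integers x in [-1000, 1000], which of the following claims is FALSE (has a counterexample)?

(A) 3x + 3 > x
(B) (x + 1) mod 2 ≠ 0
(A) x = -2: LHS = 3·(-2) + 3 = -3; -3 > -2 — FAILS
(B) x = 1: LHS = (1 + 1) mod 2 = 2 mod 2 = 0; 0 ≠ 0 — FAILS

Answer: Both A and B are false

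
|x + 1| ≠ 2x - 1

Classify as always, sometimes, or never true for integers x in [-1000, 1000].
Holds at x = 0: LHS = |0 + 1| = |1| = 1, RHS = 2·0 - 1 = -1; 1 ≠ -1 — holds
Fails at x = 2: LHS = |2 + 1| = |3| = 3, RHS = 2·2 - 1 = 3; 3 ≠ 3 — FAILS
It is satisfied by some integers in the range but not all.

Answer: Sometimes true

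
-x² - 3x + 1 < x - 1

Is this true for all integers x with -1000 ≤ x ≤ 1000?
The claim fails at x = 0:
x = 0: LHS = -0² - 3·0 + 1 = 1, RHS = 0 - 1 = -1; 1 < -1 — FAILS

Because a single integer refutes it, the statement is false.

Answer: False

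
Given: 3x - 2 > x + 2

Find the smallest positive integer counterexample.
Testing positive integers:
x = 1: LHS = 3·1 - 2 = 1, RHS = 1 + 2 = 3; 1 > 3 — FAILS  ← smallest positive counterexample

Answer: x = 1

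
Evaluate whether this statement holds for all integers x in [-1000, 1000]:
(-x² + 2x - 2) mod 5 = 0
The claim fails at x = 0:
x = 0: LHS = (-0² + 2·0 - 2) mod 5 = (-2) mod 5 = 3; 3 = 0 — FAILS

Because a single integer refutes it, the statement is false.

Answer: False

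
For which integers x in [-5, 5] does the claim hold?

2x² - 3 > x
Holds for: {-5, -4, -3, -2, 2, 3, 4, 5}
Fails for: {-1, 0, 1}

Answer: {-5, -4, -3, -2, 2, 3, 4, 5}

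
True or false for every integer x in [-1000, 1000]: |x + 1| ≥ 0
An absolute value is never negative, so the left side is ≥ 0 for every x, while the right side is 0. Tightest case in [-1000, 1000] is x = -1:
x = -1: LHS = |(-1) + 1| = |0| = 0; 0 ≥ 0 — holds
Hence LHS − RHS is never negative, i.e. LHS ≥ RHS throughout, so the relation holds for every integer in [-1000, 1000].

No counterexample exists.

Answer: True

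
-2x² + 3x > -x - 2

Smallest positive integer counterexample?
Testing positive integers:
x = 1: LHS = -2·1² + 3·1 = 1, RHS = -1 - 2 = -3; 1 > -3 — holds
x = 2: LHS = -2·2² + 3·2 = -2, RHS = -2 - 2 = -4; -2 > -4 — holds
x = 3: LHS = -2·3² + 3·3 = -9, RHS = -3 - 2 = -5; -9 > -5 — FAILS  ← smallest positive counterexample

Answer: x = 3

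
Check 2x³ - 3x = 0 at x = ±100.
x = 100: LHS = 2·100³ - 3·100 = 1999700; 1999700 = 0 — FAILS
x = -100: LHS = 2·(-100)³ - 3·(-100) = -1999700; -1999700 = 0 — FAILS

Answer: No, fails for both x = 100 and x = -100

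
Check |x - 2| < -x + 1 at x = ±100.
x = 100: LHS = |100 - 2| = |98| = 98, RHS = -100 + 1 = -99; 98 < -99 — FAILS
x = -100: LHS = |(-100) - 2| = |-102| = 102, RHS = -(-100) + 1 = 101; 102 < 101 — FAILS

Answer: No, fails for both x = 100 and x = -100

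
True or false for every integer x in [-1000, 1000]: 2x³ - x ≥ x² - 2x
The claim fails at x = -1:
x = -1: LHS = 2·(-1)³ - (-1) = -1, RHS = (-1)² - 2·(-1) = 3; -1 ≥ 3 — FAILS

Because a single integer refutes it, the statement is false.

Answer: False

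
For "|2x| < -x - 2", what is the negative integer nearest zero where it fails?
Testing negative integers from -1 downward:
x = -1: LHS = |2·(-1)| = |-2| = 2, RHS = -(-1) - 2 = -1; 2 < -1 — FAILS  ← closest negative counterexample to 0

Answer: x = -1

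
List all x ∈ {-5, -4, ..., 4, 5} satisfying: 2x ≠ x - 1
Holds for: {-5, -4, -3, -2, 0, 1, 2, 3, 4, 5}
Fails for: {-1}

Answer: {-5, -4, -3, -2, 0, 1, 2, 3, 4, 5}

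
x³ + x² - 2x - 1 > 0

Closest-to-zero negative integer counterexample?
Testing negative integers from -1 downward:
x = -1: LHS = (-1)³ + (-1)² - 2·(-1) - 1 = 1; 1 > 0 — holds
x = -2: LHS = (-2)³ + (-2)² - 2·(-2) - 1 = -1; -1 > 0 — FAILS  ← closest negative counterexample to 0

Answer: x = -2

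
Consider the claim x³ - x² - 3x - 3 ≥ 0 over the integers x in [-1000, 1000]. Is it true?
The claim fails at x = 0:
x = 0: LHS = 0³ - 0² - 3·0 - 3 = -3; -3 ≥ 0 — FAILS

Because a single integer refutes it, the statement is false.

Answer: False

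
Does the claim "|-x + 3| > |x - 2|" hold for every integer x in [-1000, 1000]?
The claim fails at x = 3:
x = 3: LHS = |-3 + 3| = |0| = 0, RHS = |3 - 2| = |1| = 1; 0 > 1 — FAILS

Because a single integer refutes it, the statement is false.

Answer: False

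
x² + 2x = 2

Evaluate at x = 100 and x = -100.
x = 100: LHS = 100² + 2·100 = 10200; 10200 = 2 — FAILS
x = -100: LHS = (-100)² + 2·(-100) = 9800; 9800 = 2 — FAILS

Answer: No, fails for both x = 100 and x = -100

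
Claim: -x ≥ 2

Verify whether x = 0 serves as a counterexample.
Substitute x = 0 into the relation:
x = 0: LHS = -0 = 0; 0 ≥ 2 — FAILS

Since the claim fails at x = 0, this value is a counterexample.

Answer: Yes, x = 0 is a counterexample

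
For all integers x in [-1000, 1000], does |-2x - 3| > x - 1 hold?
Over all integers in [-1000, 1000], LHS − RHS is smallest at x = -1, where it equals 3:
x = -1: LHS = |-2·(-1) - 3| = |-1| = 1, RHS = (-1) - 1 = -2; 1 > -2 — holds
At the ends of the range:
x = -1000: LHS = |-2·(-1000) - 3| = |1997| = 1997, RHS = (-1000) - 1 = -1001; 1997 > -1001 — holds
x = 1000: LHS = |-2·1000 - 3| = |-2003| = 2003, RHS = 1000 - 1 = 999; 2003 > 999 — holds
Hence LHS − RHS is never zero or negative, i.e. LHS > RHS throughout, so the relation holds for every integer in [-1000, 1000].

No counterexample exists.

Answer: True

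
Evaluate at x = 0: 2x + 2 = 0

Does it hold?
x = 0: LHS = 2·0 + 2 = 2; 2 = 0 — FAILS

The relation fails at x = 0, so x = 0 is a counterexample.

Answer: No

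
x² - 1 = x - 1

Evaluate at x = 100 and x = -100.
x = 100: LHS = 100² - 1 = 9999, RHS = 100 - 1 = 99; 9999 = 99 — FAILS
x = -100: LHS = (-100)² - 1 = 9999, RHS = (-100) - 1 = -101; 9999 = -101 — FAILS

Answer: No, fails for both x = 100 and x = -100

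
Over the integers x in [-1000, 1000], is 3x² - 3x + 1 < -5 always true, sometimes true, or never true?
Over all integers in [-1000, 1000], LHS − RHS is smallest at x = 0, where it equals 6:
x = 0: LHS = 3·0² - 3·0 + 1 = 1; 1 < -5 — FAILS
At the ends of the range:
x = -1000: LHS = 3·(-1000)² - 3·(-1000) + 1 = 3003001; 3003001 < -5 — FAILS
x = 1000: LHS = 3·1000² - 3·1000 + 1 = 2997001; 2997001 < -5 — FAILS
Hence LHS − RHS is never negative, i.e. LHS ≥ RHS throughout, so the claimed relation (<) fails for every integer in [-1000, 1000].

No integer in the range satisfies it.

Answer: Never true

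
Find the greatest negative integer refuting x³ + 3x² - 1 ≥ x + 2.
Testing negative integers from -1 downward:
x = -1: LHS = (-1)³ + 3·(-1)² - 1 = 1, RHS = (-1) + 2 = 1; 1 ≥ 1 — holds
x = -2: LHS = (-2)³ + 3·(-2)² - 1 = 3, RHS = (-2) + 2 = 0; 3 ≥ 0 — holds
x = -3: LHS = (-3)³ + 3·(-3)² - 1 = -1, RHS = (-3) + 2 = -1; -1 ≥ -1 — holds
x = -4: LHS = (-4)³ + 3·(-4)² - 1 = -17, RHS = (-4) + 2 = -2; -17 ≥ -2 — FAILS  ← closest negative counterexample to 0

Answer: x = -4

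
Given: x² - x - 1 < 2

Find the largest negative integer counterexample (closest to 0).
Testing negative integers from -1 downward:
x = -1: LHS = (-1)² - (-1) - 1 = 1; 1 < 2 — holds
x = -2: LHS = (-2)² - (-2) - 1 = 5; 5 < 2 — FAILS  ← closest negative counterexample to 0

Answer: x = -2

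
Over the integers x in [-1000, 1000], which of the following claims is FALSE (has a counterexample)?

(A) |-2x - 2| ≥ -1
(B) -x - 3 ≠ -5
(A) An absolute value is never negative, so the left side is ≥ 0 for every x, while the right side is -1. Tightest case in [-1000, 1000] is x = -1:
x = -1: LHS = |-2·(-1) - 2| = |0| = 0; 0 ≥ -1 — holds
Hence LHS − RHS is never negative, i.e. LHS ≥ RHS throughout, so the relation holds for every integer in [-1000, 1000].

(B) x = 2: LHS = -2 - 3 = -5; -5 ≠ -5 — FAILS

Only (B) has a counterexample.

Answer: B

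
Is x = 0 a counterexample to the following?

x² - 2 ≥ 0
Substitute x = 0 into the relation:
x = 0: LHS = 0² - 2 = -2; -2 ≥ 0 — FAILS

Since the claim fails at x = 0, this value is a counterexample.

Answer: Yes, x = 0 is a counterexample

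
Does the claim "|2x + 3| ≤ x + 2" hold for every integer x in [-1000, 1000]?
The claim fails at x = 0:
x = 0: LHS = |2·0 + 3| = |3| = 3, RHS = 0 + 2 = 2; 3 ≤ 2 — FAILS

Because a single integer refutes it, the statement is false.

Answer: False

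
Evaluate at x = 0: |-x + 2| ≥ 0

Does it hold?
x = 0: LHS = |-0 + 2| = |2| = 2; 2 ≥ 0 — holds

The relation is satisfied at x = 0.

Answer: Yes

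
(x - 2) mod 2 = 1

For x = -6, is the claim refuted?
Substitute x = -6 into the relation:
x = -6: LHS = ((-6) - 2) mod 2 = (-8) mod 2 = 0; 0 = 1 — FAILS

Since the claim fails at x = -6, this value is a counterexample.

Answer: Yes, x = -6 is a counterexample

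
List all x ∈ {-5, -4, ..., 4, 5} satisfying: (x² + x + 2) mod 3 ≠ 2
Holds for: {-5, -2, 1, 4}
Fails for: {-4, -3, -1, 0, 2, 3, 5}

Answer: {-5, -2, 1, 4}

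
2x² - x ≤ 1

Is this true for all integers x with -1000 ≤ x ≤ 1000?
The claim fails at x = -1:
x = -1: LHS = 2·(-1)² - (-1) = 3; 3 ≤ 1 — FAILS

Because a single integer refutes it, the statement is false.

Answer: False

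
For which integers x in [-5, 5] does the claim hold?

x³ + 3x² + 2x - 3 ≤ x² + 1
Holds for: {-5, -4, -3, -2, -1, 0}
Fails for: {1, 2, 3, 4, 5}

Answer: {-5, -4, -3, -2, -1, 0}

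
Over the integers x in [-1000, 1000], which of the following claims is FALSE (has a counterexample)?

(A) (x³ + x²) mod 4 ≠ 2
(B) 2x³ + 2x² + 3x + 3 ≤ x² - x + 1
(A) x = 1: LHS = (1³ + 1²) mod 4 = 2 mod 4 = 2; 2 ≠ 2 — FAILS
(B) x = 0: LHS = 2·0³ + 2·0² + 3·0 + 3 = 3, RHS = 0² - 0 + 1 = 1; 3 ≤ 1 — FAILS

Answer: Both A and B are false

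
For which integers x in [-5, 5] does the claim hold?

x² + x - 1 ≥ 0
Holds for: {-5, -4, -3, -2, 1, 2, 3, 4, 5}
Fails for: {-1, 0}

Answer: {-5, -4, -3, -2, 1, 2, 3, 4, 5}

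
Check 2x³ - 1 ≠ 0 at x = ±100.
x = 100: LHS = 2·100³ - 1 = 1999999; 1999999 ≠ 0 — holds
x = -100: LHS = 2·(-100)³ - 1 = -2000001; -2000001 ≠ 0 — holds

Answer: Yes, holds for both x = 100 and x = -100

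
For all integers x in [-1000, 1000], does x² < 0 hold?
The claim fails at x = 0:
x = 0: LHS = 0² = 0; 0 < 0 — FAILS

Because a single integer refutes it, the statement is false.

Answer: False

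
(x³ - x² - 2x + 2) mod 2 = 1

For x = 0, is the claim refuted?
Substitute x = 0 into the relation:
x = 0: LHS = (0³ - 0² - 2·0 + 2) mod 2 = 2 mod 2 = 0; 0 = 1 — FAILS

Since the claim fails at x = 0, this value is a counterexample.

Answer: Yes, x = 0 is a counterexample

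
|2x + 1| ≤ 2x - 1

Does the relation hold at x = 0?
x = 0: LHS = |2·0 + 1| = |1| = 1, RHS = 2·0 - 1 = -1; 1 ≤ -1 — FAILS

The relation fails at x = 0, so x = 0 is a counterexample.

Answer: No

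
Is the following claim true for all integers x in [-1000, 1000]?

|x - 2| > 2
The claim fails at x = 0:
x = 0: LHS = |0 - 2| = |-2| = 2; 2 > 2 — FAILS

Because a single integer refutes it, the statement is false.

Answer: False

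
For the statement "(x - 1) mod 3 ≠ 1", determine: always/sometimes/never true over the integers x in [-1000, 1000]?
Holds at x = 0: LHS = (0 - 1) mod 3 = (-1) mod 3 = 2; 2 ≠ 1 — holds
Fails at x = -1: LHS = ((-1) - 1) mod 3 = (-2) mod 3 = 1; 1 ≠ 1 — FAILS
It is satisfied by some integers in the range but not all.

Answer: Sometimes true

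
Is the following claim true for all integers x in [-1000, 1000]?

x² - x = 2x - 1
The claim fails at x = 0:
x = 0: LHS = 0² - 0 = 0, RHS = 2·0 - 1 = -1; 0 = -1 — FAILS

Because a single integer refutes it, the statement is false.

Answer: False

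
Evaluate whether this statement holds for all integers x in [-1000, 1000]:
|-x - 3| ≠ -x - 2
Track d = LHS − RHS over the integers in [-1000, 1000]. Equality would need d = 0, but d changes sign only between consecutive integers, jumping over 0:
x = -3: LHS = |-(-3) - 3| = |0| = 0, RHS = -(-3) - 2 = 1; 0 ≠ 1 — holds  (d = -1)
x = -2: LHS = |-(-2) - 3| = |-1| = 1, RHS = -(-2) - 2 = 0; 1 ≠ 0 — holds  (d = 1)
Away from these crossings d keeps a constant sign, and checking every integer in [-1000, 1000] confirms d ≠ 0 throughout. Hence the two sides are never equal, so the relation holds for every integer in [-1000, 1000].

No counterexample exists.

Answer: True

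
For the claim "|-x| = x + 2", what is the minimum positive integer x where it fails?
Testing positive integers:
x = 1: LHS = |-1| = 1, RHS = 1 + 2 = 3; 1 = 3 — FAILS  ← smallest positive counterexample

Answer: x = 1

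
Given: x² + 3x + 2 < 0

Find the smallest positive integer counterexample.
Testing positive integers:
x = 1: LHS = 1² + 3·1 + 2 = 6; 6 < 0 — FAILS  ← smallest positive counterexample

Answer: x = 1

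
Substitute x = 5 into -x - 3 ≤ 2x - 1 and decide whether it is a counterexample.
Substitute x = 5 into the relation:
x = 5: LHS = -5 - 3 = -8, RHS = 2·5 - 1 = 9; -8 ≤ 9 — holds

The claim holds here, so x = 5 is not a counterexample. (A counterexample exists elsewhere, e.g. x = -1.)

Answer: No, x = 5 is not a counterexample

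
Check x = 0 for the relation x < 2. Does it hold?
x = 0: 0 < 2 — holds

The relation is satisfied at x = 0.

Answer: Yes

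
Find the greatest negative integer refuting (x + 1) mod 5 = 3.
Testing negative integers from -1 downward:
x = -1: LHS = ((-1) + 1) mod 5 = 0 mod 5 = 0; 0 = 3 — FAILS  ← closest negative counterexample to 0

Answer: x = -1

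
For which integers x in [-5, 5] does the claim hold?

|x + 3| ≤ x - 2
Over all integers in [-5, 5], LHS − RHS is smallest at x = 0, where it equals 5:
x = 0: LHS = |0 + 3| = |3| = 3, RHS = 0 - 2 = -2; 3 ≤ -2 — FAILS
At the ends of the range:
x = -5: LHS = |(-5) + 3| = |-2| = 2, RHS = (-5) - 2 = -7; 2 ≤ -7 — FAILS
x = 5: LHS = |5 + 3| = |8| = 8, RHS = 5 - 2 = 3; 8 ≤ 3 — FAILS
Hence LHS − RHS is never zero or negative, i.e. LHS > RHS throughout, so the claimed relation (≤) fails for every integer in [-5, 5].

Answer: None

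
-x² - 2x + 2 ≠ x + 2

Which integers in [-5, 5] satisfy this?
Holds for: {-5, -4, -2, -1, 1, 2, 3, 4, 5}
Fails for: {-3, 0}

Answer: {-5, -4, -2, -1, 1, 2, 3, 4, 5}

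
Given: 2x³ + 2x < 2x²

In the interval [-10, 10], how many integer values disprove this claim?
Counterexamples in [-10, 10]: {0, 1, 2, 3, 4, 5, 6, 7, 8, 9, 10}.

Counting them gives 11 values.

Answer: 11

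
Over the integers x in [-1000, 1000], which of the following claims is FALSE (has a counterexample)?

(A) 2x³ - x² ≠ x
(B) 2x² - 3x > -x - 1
(A) x = 0: LHS = 2·0³ - 0² = 0; 0 ≠ 0 — FAILS

(B) Over all integers in [-1000, 1000], LHS − RHS is smallest at x = 0, where it equals 1:
x = 0: LHS = 2·0² - 3·0 = 0, RHS = -0 - 1 = -1; 0 > -1 — holds
At the ends of the range:
x = -1000: LHS = 2·(-1000)² - 3·(-1000) = 2003000, RHS = -(-1000) - 1 = 999; 2003000 > 999 — holds
x = 1000: LHS = 2·1000² - 3·1000 = 1997000, RHS = -1000 - 1 = -1001; 1997000 > -1001 — holds
Hence LHS − RHS is never zero or negative, i.e. LHS > RHS throughout, so the relation holds for every integer in [-1000, 1000].

Only (A) has a counterexample.

Answer: A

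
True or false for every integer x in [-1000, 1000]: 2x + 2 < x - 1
The claim fails at x = 0:
x = 0: LHS = 2·0 + 2 = 2, RHS = 0 - 1 = -1; 2 < -1 — FAILS

Because a single integer refutes it, the statement is false.

Answer: False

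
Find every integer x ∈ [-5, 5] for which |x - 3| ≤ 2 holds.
Holds for: {1, 2, 3, 4, 5}
Fails for: {-5, -4, -3, -2, -1, 0}

Answer: {1, 2, 3, 4, 5}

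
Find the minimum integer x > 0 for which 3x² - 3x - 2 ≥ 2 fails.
Testing positive integers:
x = 1: LHS = 3·1² - 3·1 - 2 = -2; -2 ≥ 2 — FAILS  ← smallest positive counterexample

Answer: x = 1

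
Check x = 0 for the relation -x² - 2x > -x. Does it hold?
x = 0: LHS = -0² - 2·0 = 0, RHS = -0 = 0; 0 > 0 — FAILS

The relation fails at x = 0, so x = 0 is a counterexample.

Answer: No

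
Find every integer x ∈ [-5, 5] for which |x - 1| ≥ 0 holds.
An absolute value is never negative, so the left side is ≥ 0 for every x, while the right side is 0. Tightest case in [-5, 5] is x = 1:
x = 1: LHS = |1 - 1| = |0| = 0; 0 ≥ 0 — holds
Hence LHS − RHS is never negative, i.e. LHS ≥ RHS throughout, so the relation holds for every integer in [-5, 5].

Answer: All integers in [-5, 5]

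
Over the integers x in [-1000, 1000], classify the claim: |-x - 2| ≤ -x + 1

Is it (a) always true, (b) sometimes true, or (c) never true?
Holds at x = -1: LHS = |-(-1) - 2| = |-1| = 1, RHS = -(-1) + 1 = 2; 1 ≤ 2 — holds
Fails at x = 0: LHS = |-0 - 2| = |-2| = 2, RHS = -0 + 1 = 1; 2 ≤ 1 — FAILS
It is satisfied by some integers in the range but not all.

Answer: Sometimes true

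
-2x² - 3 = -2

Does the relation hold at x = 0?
x = 0: LHS = -2·0² - 3 = -3; -3 = -2 — FAILS

The relation fails at x = 0, so x = 0 is a counterexample.

Answer: No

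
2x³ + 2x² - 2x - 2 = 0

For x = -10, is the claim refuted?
Substitute x = -10 into the relation:
x = -10: LHS = 2·(-10)³ + 2·(-10)² - 2·(-10) - 2 = -1782; -1782 = 0 — FAILS

Since the claim fails at x = -10, this value is a counterexample.

Answer: Yes, x = -10 is a counterexample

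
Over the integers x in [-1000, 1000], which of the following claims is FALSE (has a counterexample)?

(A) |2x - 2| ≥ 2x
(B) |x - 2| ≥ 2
(A) x = 1: LHS = |2·1 - 2| = |0| = 0, RHS = 2·1 = 2; 0 ≥ 2 — FAILS
(B) x = 1: LHS = |1 - 2| = |-1| = 1; 1 ≥ 2 — FAILS

Answer: Both A and B are false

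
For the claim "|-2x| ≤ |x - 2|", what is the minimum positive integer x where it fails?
Testing positive integers:
x = 1: LHS = |-2·1| = |-2| = 2, RHS = |1 - 2| = |-1| = 1; 2 ≤ 1 — FAILS  ← smallest positive counterexample

Answer: x = 1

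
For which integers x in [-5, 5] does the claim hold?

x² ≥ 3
Holds for: {-5, -4, -3, -2, 2, 3, 4, 5}
Fails for: {-1, 0, 1}

Answer: {-5, -4, -3, -2, 2, 3, 4, 5}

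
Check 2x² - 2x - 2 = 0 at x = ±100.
x = 100: LHS = 2·100² - 2·100 - 2 = 19798; 19798 = 0 — FAILS
x = -100: LHS = 2·(-100)² - 2·(-100) - 2 = 20198; 20198 = 0 — FAILS

Answer: No, fails for both x = 100 and x = -100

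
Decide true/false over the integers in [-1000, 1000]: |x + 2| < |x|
The claim fails at x = 0:
x = 0: LHS = |0 + 2| = |2| = 2, RHS = |0| = 0; 2 < 0 — FAILS

Because a single integer refutes it, the statement is false.

Answer: False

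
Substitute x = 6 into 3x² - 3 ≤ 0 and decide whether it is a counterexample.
Substitute x = 6 into the relation:
x = 6: LHS = 3·6² - 3 = 105; 105 ≤ 0 — FAILS

Since the claim fails at x = 6, this value is a counterexample.

Answer: Yes, x = 6 is a counterexample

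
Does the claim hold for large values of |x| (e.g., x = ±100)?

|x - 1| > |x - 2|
x = 100: LHS = |100 - 1| = |99| = 99, RHS = |100 - 2| = |98| = 98; 99 > 98 — holds
x = -100: LHS = |(-100) - 1| = |-101| = 101, RHS = |(-100) - 2| = |-102| = 102; 101 > 102 — FAILS

Answer: Partially: holds for x = 100, fails for x = -100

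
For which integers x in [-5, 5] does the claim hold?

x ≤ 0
Holds for: {-5, -4, -3, -2, -1, 0}
Fails for: {1, 2, 3, 4, 5}

Answer: {-5, -4, -3, -2, -1, 0}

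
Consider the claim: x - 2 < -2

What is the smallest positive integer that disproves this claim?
Testing positive integers:
x = 1: LHS = 1 - 2 = -1; -1 < -2 — FAILS  ← smallest positive counterexample

Answer: x = 1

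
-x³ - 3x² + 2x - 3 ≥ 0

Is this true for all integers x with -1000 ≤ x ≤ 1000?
The claim fails at x = 0:
x = 0: LHS = -0³ - 3·0² + 2·0 - 3 = -3; -3 ≥ 0 — FAILS

Because a single integer refutes it, the statement is false.

Answer: False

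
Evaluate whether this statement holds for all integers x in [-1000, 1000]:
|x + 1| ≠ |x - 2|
Track d = LHS − RHS over the integers in [-1000, 1000]. Equality would need d = 0, but d changes sign only between consecutive integers, jumping over 0:
x = 0: LHS = |0 + 1| = |1| = 1, RHS = |0 - 2| = |-2| = 2; 1 ≠ 2 — holds  (d = -1)
x = 1: LHS = |1 + 1| = |2| = 2, RHS = |1 - 2| = |-1| = 1; 2 ≠ 1 — holds  (d = 1)
Away from these crossings d keeps a constant sign, and checking every integer in [-1000, 1000] confirms d ≠ 0 throughout. Hence the two sides are never equal, so the relation holds for every integer in [-1000, 1000].

No counterexample exists.

Answer: True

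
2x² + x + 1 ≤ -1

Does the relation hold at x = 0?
x = 0: LHS = 2·0² + 0 + 1 = 1; 1 ≤ -1 — FAILS

The relation fails at x = 0, so x = 0 is a counterexample.

Answer: No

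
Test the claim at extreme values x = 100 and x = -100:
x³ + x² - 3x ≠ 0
x = 100: LHS = 100³ + 100² - 3·100 = 1009700; 1009700 ≠ 0 — holds
x = -100: LHS = (-100)³ + (-100)² - 3·(-100) = -989700; -989700 ≠ 0 — holds

Answer: Yes, holds for both x = 100 and x = -100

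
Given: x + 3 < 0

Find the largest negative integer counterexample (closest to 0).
Testing negative integers from -1 downward:
x = -1: LHS = (-1) + 3 = 2; 2 < 0 — FAILS  ← closest negative counterexample to 0

Answer: x = -1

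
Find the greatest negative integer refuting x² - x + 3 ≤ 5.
Testing negative integers from -1 downward:
x = -1: LHS = (-1)² - (-1) + 3 = 5; 5 ≤ 5 — holds
x = -2: LHS = (-2)² - (-2) + 3 = 9; 9 ≤ 5 — FAILS  ← closest negative counterexample to 0

Answer: x = -2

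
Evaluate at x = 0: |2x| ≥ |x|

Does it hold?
x = 0: LHS = |2·0| = |0| = 0, RHS = |0| = 0; 0 ≥ 0 — holds

The relation is satisfied at x = 0.

Answer: Yes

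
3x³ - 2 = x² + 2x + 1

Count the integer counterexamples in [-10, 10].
Counterexamples in [-10, 10]: {-10, -9, -8, -7, -6, -5, -4, -3, -2, -1, 0, 1, 2, 3, 4, 5, 6, 7, 8, 9, 10}.

Counting them gives 21 values.

Answer: 21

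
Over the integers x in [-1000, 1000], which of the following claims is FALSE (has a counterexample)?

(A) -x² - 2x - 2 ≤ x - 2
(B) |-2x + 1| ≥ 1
(A) x = -1: LHS = -(-1)² - 2·(-1) - 2 = -1, RHS = (-1) - 2 = -3; -1 ≤ -3 — FAILS

(B) Over all integers in [-1000, 1000], LHS − RHS is smallest at x = 0, where it equals 0:
x = 0: LHS = |-2·0 + 1| = |1| = 1; 1 ≥ 1 — holds
At the ends of the range:
x = -1000: LHS = |-2·(-1000) + 1| = |2001| = 2001; 2001 ≥ 1 — holds
x = 1000: LHS = |-2·1000 + 1| = |-1999| = 1999; 1999 ≥ 1 — holds
Hence LHS − RHS is never negative, i.e. LHS ≥ RHS throughout, so the relation holds for every integer in [-1000, 1000].

Only (A) has a counterexample.

Answer: A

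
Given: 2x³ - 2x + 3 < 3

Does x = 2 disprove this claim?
Substitute x = 2 into the relation:
x = 2: LHS = 2·2³ - 2·2 + 3 = 15; 15 < 3 — FAILS

Since the claim fails at x = 2, this value is a counterexample.

Answer: Yes, x = 2 is a counterexample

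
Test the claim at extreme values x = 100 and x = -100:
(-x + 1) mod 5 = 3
x = 100: LHS = (-100 + 1) mod 5 = (-99) mod 5 = 1; 1 = 3 — FAILS
x = -100: LHS = (-(-100) + 1) mod 5 = 101 mod 5 = 1; 1 = 3 — FAILS

Answer: No, fails for both x = 100 and x = -100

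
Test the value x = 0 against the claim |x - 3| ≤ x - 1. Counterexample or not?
Substitute x = 0 into the relation:
x = 0: LHS = |0 - 3| = |-3| = 3, RHS = 0 - 1 = -1; 3 ≤ -1 — FAILS

Since the claim fails at x = 0, this value is a counterexample.

Answer: Yes, x = 0 is a counterexample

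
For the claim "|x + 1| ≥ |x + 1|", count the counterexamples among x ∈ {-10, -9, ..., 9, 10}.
Over all integers in [-10, 10], LHS − RHS is smallest at x = 0, where it equals 0:
x = 0: LHS = |0 + 1| = |1| = 1, RHS = |0 + 1| = |1| = 1; 1 ≥ 1 — holds
At the ends of the range:
x = -10: LHS = |(-10) + 1| = |-9| = 9, RHS = |(-10) + 1| = |-9| = 9; 9 ≥ 9 — holds
x = 10: LHS = |10 + 1| = |11| = 11, RHS = |10 + 1| = |11| = 11; 11 ≥ 11 — holds
Hence LHS − RHS is never negative, i.e. LHS ≥ RHS throughout, so the relation holds for every integer in [-10, 10].

No counterexample appears in that range.

Answer: 0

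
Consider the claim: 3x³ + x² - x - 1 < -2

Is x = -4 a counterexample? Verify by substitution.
Substitute x = -4 into the relation:
x = -4: LHS = 3·(-4)³ + (-4)² - (-4) - 1 = -173; -173 < -2 — holds

The claim holds here, so x = -4 is not a counterexample. (A counterexample exists elsewhere, e.g. x = 0.)

Answer: No, x = -4 is not a counterexample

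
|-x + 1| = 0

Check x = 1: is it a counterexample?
Substitute x = 1 into the relation:
x = 1: LHS = |-1 + 1| = |0| = 0; 0 = 0 — holds

The claim holds here, so x = 1 is not a counterexample. (A counterexample exists elsewhere, e.g. x = 0.)

Answer: No, x = 1 is not a counterexample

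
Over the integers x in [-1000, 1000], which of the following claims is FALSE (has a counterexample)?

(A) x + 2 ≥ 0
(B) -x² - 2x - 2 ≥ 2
(A) x = -3: LHS = (-3) + 2 = -1; -1 ≥ 0 — FAILS
(B) x = 0: LHS = -0² - 2·0 - 2 = -2; -2 ≥ 2 — FAILS

Answer: Both A and B are false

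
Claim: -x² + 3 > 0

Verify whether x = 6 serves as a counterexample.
Substitute x = 6 into the relation:
x = 6: LHS = -6² + 3 = -33; -33 > 0 — FAILS

Since the claim fails at x = 6, this value is a counterexample.

Answer: Yes, x = 6 is a counterexample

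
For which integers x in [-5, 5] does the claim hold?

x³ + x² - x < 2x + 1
Holds for: {-5, -4, -3, 0, 1}
Fails for: {-2, -1, 2, 3, 4, 5}

Answer: {-5, -4, -3, 0, 1}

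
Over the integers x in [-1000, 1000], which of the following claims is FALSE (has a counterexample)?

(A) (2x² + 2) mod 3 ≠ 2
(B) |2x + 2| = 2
(A) x = 0: LHS = (2·0² + 2) mod 3 = 2 mod 3 = 2; 2 ≠ 2 — FAILS
(B) x = 1: LHS = |2·1 + 2| = |4| = 4; 4 = 2 — FAILS

Answer: Both A and B are false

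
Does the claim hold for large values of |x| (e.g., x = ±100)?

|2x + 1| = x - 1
x = 100: LHS = |2·100 + 1| = |201| = 201, RHS = 100 - 1 = 99; 201 = 99 — FAILS
x = -100: LHS = |2·(-100) + 1| = |-199| = 199, RHS = (-100) - 1 = -101; 199 = -101 — FAILS

Answer: No, fails for both x = 100 and x = -100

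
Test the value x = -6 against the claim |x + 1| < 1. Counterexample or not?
Substitute x = -6 into the relation:
x = -6: LHS = |(-6) + 1| = |-5| = 5; 5 < 1 — FAILS

Since the claim fails at x = -6, this value is a counterexample.

Answer: Yes, x = -6 is a counterexample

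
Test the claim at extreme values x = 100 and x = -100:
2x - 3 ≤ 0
x = 100: LHS = 2·100 - 3 = 197; 197 ≤ 0 — FAILS
x = -100: LHS = 2·(-100) - 3 = -203; -203 ≤ 0 — holds

Answer: Partially: fails for x = 100, holds for x = -100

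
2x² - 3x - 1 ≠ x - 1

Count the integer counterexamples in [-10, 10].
Counterexamples in [-10, 10]: {0, 2}.

Counting them gives 2 values.

Answer: 2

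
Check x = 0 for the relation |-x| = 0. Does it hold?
x = 0: LHS = |-0| = |0| = 0; 0 = 0 — holds

The relation is satisfied at x = 0.

Answer: Yes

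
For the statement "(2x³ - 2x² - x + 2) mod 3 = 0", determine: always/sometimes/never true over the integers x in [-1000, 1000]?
For a polynomial with integer coefficients, its value mod 3 depends only on x mod 3, so it suffices to check one representative of each residue class, x = 0, 1, 2:
x = 0: LHS = (2·0³ - 2·0² - 0 + 2) mod 3 = 2 mod 3 = 2; 2 = 0 — FAILS
x = 1: LHS = (2·1³ - 2·1² - 1 + 2) mod 3 = 1 mod 3 = 1; 1 = 0 — FAILS
x = 2: LHS = (2·2³ - 2·2² - 2 + 2) mod 3 = 8 mod 3 = 2; 2 = 0 — FAILS
The relation fails in every residue class, so the claimed relation (=) fails for every integer in [-1000, 1000].

No integer in the range satisfies it.

Answer: Never true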